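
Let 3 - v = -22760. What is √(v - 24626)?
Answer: 9*I*√23 ≈ 43.162*I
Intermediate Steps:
v = 22763 (v = 3 - 1*(-22760) = 3 + 22760 = 22763)
√(v - 24626) = √(22763 - 24626) = √(-1863) = 9*I*√23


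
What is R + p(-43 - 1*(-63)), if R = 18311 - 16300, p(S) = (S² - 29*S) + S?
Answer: 1851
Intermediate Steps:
p(S) = S² - 28*S
R = 2011
R + p(-43 - 1*(-63)) = 2011 + (-43 - 1*(-63))*(-28 + (-43 - 1*(-63))) = 2011 + (-43 + 63)*(-28 + (-43 + 63)) = 2011 + 20*(-28 + 20) = 2011 + 20*(-8) = 2011 - 160 = 1851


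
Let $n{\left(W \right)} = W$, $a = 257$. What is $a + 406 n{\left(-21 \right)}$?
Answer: $-8269$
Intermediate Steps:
$a + 406 n{\left(-21 \right)} = 257 + 406 \left(-21\right) = 257 - 8526 = -8269$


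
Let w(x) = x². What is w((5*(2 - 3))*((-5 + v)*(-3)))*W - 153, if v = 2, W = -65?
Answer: -131778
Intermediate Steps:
w((5*(2 - 3))*((-5 + v)*(-3)))*W - 153 = ((5*(2 - 3))*((-5 + 2)*(-3)))²*(-65) - 153 = ((5*(-1))*(-3*(-3)))²*(-65) - 153 = (-5*9)²*(-65) - 153 = (-45)²*(-65) - 153 = 2025*(-65) - 153 = -131625 - 153 = -131778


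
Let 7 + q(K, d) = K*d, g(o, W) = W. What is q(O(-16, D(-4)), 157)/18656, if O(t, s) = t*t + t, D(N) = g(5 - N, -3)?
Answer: 37673/18656 ≈ 2.0194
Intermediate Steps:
D(N) = -3
O(t, s) = t + t² (O(t, s) = t² + t = t + t²)
q(K, d) = -7 + K*d
q(O(-16, D(-4)), 157)/18656 = (-7 - 16*(1 - 16)*157)/18656 = (-7 - 16*(-15)*157)*(1/18656) = (-7 + 240*157)*(1/18656) = (-7 + 37680)*(1/18656) = 37673*(1/18656) = 37673/18656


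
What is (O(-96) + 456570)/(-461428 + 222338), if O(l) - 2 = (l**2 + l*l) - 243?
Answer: -474761/239090 ≈ -1.9857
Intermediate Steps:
O(l) = -241 + 2*l**2 (O(l) = 2 + ((l**2 + l*l) - 243) = 2 + ((l**2 + l**2) - 243) = 2 + (2*l**2 - 243) = 2 + (-243 + 2*l**2) = -241 + 2*l**2)
(O(-96) + 456570)/(-461428 + 222338) = ((-241 + 2*(-96)**2) + 456570)/(-461428 + 222338) = ((-241 + 2*9216) + 456570)/(-239090) = ((-241 + 18432) + 456570)*(-1/239090) = (18191 + 456570)*(-1/239090) = 474761*(-1/239090) = -474761/239090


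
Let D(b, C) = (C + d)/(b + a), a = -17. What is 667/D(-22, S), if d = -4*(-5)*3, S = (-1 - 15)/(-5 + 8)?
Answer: -78039/164 ≈ -475.85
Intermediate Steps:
S = -16/3 ≈ -5.3333
d = 60 (d = 20*3 = 60)
D(b, C) = (60 + C)/(-17 + b) (D(b, C) = (C + 60)/(b - 17) = (60 + C)/(-17 + b))
667/D(-22, S) = 667/(((60 - 16/3)/(-17 - 22))) = 667/(((164/3)/(-39))) = 667/((-1/39*164/3)) = 667/(-164/117) = 667*(-117/164) = -78039/164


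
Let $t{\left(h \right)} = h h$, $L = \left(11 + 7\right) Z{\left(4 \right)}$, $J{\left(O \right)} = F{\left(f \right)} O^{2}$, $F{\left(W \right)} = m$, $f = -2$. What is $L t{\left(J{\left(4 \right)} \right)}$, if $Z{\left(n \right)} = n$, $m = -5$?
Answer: $460800$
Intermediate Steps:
$F{\left(W \right)} = -5$
$J{\left(O \right)} = - 5 O^{2}$
$L = 72$ ($L = \left(11 + 7\right) 4 = 18 \cdot 4 = 72$)
$t{\left(h \right)} = h^{2}$
$L t{\left(J{\left(4 \right)} \right)} = 72 \left(- 5 \cdot 4^{2}\right)^{2} = 72 \left(\left(-5\right) 16\right)^{2} = 72 \left(-80\right)^{2} = 72 \cdot 6400 = 460800$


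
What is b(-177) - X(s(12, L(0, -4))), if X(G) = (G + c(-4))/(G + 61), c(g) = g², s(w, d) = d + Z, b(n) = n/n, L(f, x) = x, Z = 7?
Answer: 45/64 ≈ 0.70313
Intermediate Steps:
b(n) = 1
s(w, d) = 7 + d (s(w, d) = d + 7 = 7 + d)
X(G) = (16 + G)/(61 + G) (X(G) = (G + (-4)²)/(G + 61) = (G + 16)/(61 + G) = (16 + G)/(61 + G))
b(-177) - X(s(12, L(0, -4))) = 1 - (16 + (7 - 4))/(61 + (7 - 4)) = 1 - (16 + 3)/(61 + 3) = 1 - 19/64 = 45/64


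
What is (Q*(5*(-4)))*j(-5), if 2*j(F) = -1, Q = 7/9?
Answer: 70/9 ≈ 7.7778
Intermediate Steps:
Q = 7/9 (Q = 7*(1/9) = 7/9 ≈ 0.77778)
j(F) = -1/2 (j(F) = (1/2)*(-1) = -1/2)
(Q*(5*(-4)))*j(-5) = (7*(5*(-4))/9)*(-1/2) = ((7/9)*(-20))*(-1/2) = -140/9*(-1/2) = 70/9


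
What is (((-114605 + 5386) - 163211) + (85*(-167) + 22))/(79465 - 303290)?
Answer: 286603/223825 ≈ 1.2805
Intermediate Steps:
(((-114605 + 5386) - 163211) + (85*(-167) + 22))/(79465 - 303290) = ((-109219 - 163211) + (-14195 + 22))/(-223825) = (-272430 - 14173)*(-1/223825) = -286603*(-1/223825) = 286603/223825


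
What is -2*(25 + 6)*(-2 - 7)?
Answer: 558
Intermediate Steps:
-2*(25 + 6)*(-2 - 7) = -62*(-9) = -2*(-279) = 558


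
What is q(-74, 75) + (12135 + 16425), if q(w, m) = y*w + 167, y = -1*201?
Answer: 43601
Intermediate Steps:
y = -201
q(w, m) = 167 - 201*w (q(w, m) = -201*w + 167 = 167 - 201*w)
q(-74, 75) + (12135 + 16425) = (167 - 201*(-74)) + (12135 + 16425) = (167 + 14874) + 28560 = 15041 + 28560 = 43601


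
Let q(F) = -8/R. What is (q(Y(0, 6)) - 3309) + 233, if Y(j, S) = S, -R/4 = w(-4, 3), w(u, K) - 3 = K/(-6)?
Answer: -15376/5 ≈ -3075.2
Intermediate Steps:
w(u, K) = 3 - K/6 (w(u, K) = 3 + K/(-6) = 3 + K*(-1/6) = 3 - K/6)
R = -10 (R = -4*(3 - 1/6*3) = -4*(3 - 1/2) = -4*5/2 = -10)
q(F) = 4/5 (q(F) = -8/(-10) = -8*(-1/10) = 4/5)
(q(Y(0, 6)) - 3309) + 233 = (4/5 - 3309) + 233 = -16541/5 + 233 = -15376/5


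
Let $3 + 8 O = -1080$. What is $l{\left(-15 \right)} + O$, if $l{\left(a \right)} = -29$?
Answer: $- \frac{1315}{8} \approx -164.38$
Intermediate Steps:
$O = - \frac{1083}{8}$ ($O = - \frac{3}{8} + \frac{1}{8} \left(-1080\right) = - \frac{3}{8} - 135 = - \frac{1083}{8} \approx -135.38$)
$l{\left(-15 \right)} + O = -29 - \frac{1083}{8} = - \frac{1315}{8}$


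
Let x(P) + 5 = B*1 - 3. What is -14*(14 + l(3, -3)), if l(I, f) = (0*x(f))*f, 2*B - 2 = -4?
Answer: -196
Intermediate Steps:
B = -1 (B = 1 + (½)*(-4) = 1 - 2 = -1)
x(P) = -9 (x(P) = -5 + (-1*1 - 3) = -5 + (-1 - 3) = -5 - 4 = -9)
l(I, f) = 0 (l(I, f) = (0*(-9))*f = 0*f = 0)
-14*(14 + l(3, -3)) = -14*(14 + 0) = -14*14 = -196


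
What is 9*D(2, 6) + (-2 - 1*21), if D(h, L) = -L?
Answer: -77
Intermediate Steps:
9*D(2, 6) + (-2 - 1*21) = 9*(-1*6) + (-2 - 1*21) = 9*(-6) + (-2 - 21) = -54 - 23 = -77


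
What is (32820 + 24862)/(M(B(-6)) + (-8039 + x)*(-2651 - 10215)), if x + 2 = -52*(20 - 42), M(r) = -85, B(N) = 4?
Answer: 57682/88736717 ≈ 0.00065004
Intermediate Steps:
x = 1142 (x = -2 - 52*(20 - 42) = -2 - 52*(-22) = -2 + 1144 = 1142)
(32820 + 24862)/(M(B(-6)) + (-8039 + x)*(-2651 - 10215)) = (32820 + 24862)/(-85 + (-8039 + 1142)*(-2651 - 10215)) = 57682/(-85 - 6897*(-12866)) = 57682/(-85 + 88736802) = 57682/88736717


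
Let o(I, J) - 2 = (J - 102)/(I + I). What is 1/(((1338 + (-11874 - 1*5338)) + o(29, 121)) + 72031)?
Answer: 58/3257241 ≈ 1.7806e-5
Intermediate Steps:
o(I, J) = 2 + (-102 + J)/(2*I) (o(I, J) = 2 + (J - 102)/(I + I) = 2 + (-102 + J)/((2*I)) = 2 + (-102 + J)*(1/(2*I)) = 2 + (-102 + J)/(2*I))
1/(((1338 + (-11874 - 1*5338)) + o(29, 121)) + 72031) = 1/(((1338 + (-11874 - 1*5338)) + (½)*(-102 + 121 + 4*29)/29) + 72031) = 1/(((1338 + (-11874 - 5338)) + (½)*(1/29)*(-102 + 121 + 116)) + 72031) = 1/(((1338 - 17212) + (½)*(1/29)*135) + 72031) = 1/((-15874 + 135/58) + 72031) = 1/(-920557/58 + 72031) = 1/(3257241/58) = 58/3257241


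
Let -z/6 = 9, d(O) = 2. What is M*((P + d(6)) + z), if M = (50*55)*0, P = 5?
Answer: 0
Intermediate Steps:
z = -54 (z = -6*9 = -54)
M = 0 (M = 2750*0 = 0)
M*((P + d(6)) + z) = 0*((5 + 2) - 54) = 0*(7 - 54) = 0*(-47) = 0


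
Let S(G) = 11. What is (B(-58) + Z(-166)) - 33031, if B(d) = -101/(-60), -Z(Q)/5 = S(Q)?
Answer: -1985059/60 ≈ -33084.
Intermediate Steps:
Z(Q) = -55 (Z(Q) = -5*11 = -55)
B(d) = 101/60 (B(d) = -101*(-1/60) = 101/60)
(B(-58) + Z(-166)) - 33031 = (101/60 - 55) - 33031 = -3199/60 - 33031 = -1985059/60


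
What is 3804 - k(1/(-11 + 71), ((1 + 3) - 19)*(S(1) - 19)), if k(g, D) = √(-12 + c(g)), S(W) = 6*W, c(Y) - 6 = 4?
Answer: 3804 - I*√2 ≈ 3804.0 - 1.4142*I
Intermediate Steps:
c(Y) = 10 (c(Y) = 6 + 4 = 10)
k(g, D) = I*√2 (k(g, D) = √(-12 + 10) = √(-2) = I*√2)
3804 - k(1/(-11 + 71), ((1 + 3) - 19)*(S(1) - 19)) = 3804 - I*√2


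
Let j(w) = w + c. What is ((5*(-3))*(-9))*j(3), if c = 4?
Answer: 945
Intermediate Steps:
j(w) = 4 + w (j(w) = w + 4 = 4 + w)
((5*(-3))*(-9))*j(3) = ((5*(-3))*(-9))*(4 + 3) = -15*(-9)*7 = 135*7 = 945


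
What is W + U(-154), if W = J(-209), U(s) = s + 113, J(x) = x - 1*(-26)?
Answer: -224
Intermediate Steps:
J(x) = 26 + x (J(x) = x + 26 = 26 + x)
U(s) = 113 + s
W = -183 (W = 26 - 209 = -183)
W + U(-154) = -183 + (113 - 154) = -183 - 41 = -224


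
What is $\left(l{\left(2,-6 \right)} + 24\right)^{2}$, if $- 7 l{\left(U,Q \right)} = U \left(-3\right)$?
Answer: $\frac{30276}{49} \approx 617.88$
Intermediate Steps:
$l{\left(U,Q \right)} = \frac{3 U}{7}$ ($l{\left(U,Q \right)} = - \frac{U \left(-3\right)}{7} = - \frac{\left(-3\right) U}{7} = \frac{3 U}{7}$)
$\left(l{\left(2,-6 \right)} + 24\right)^{2} = \left(\frac{3}{7} \cdot 2 + 24\right)^{2} = \left(\frac{6}{7} + 24\right)^{2} = \left(\frac{174}{7}\right)^{2} = \frac{30276}{49}$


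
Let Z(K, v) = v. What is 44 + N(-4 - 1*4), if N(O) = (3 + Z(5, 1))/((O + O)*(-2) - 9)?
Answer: 1016/23 ≈ 44.174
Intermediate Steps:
N(O) = 4/(-9 - 4*O) (N(O) = (3 + 1)/((O + O)*(-2) - 9) = 4/((2*O)*(-2) - 9) = 4/(-4*O - 9) = 4/(-9 - 4*O))
44 + N(-4 - 1*4) = 44 - 4/(9 + 4*(-4 - 1*4)) = 44 - 4/(9 + 4*(-4 - 4)) = 44 - 4/(9 + 4*(-8)) = 44 - 4/(9 - 32) = 44 - 4/(-23) = 44 - 4*(-1/23) = 44 + 4/23 = 1016/23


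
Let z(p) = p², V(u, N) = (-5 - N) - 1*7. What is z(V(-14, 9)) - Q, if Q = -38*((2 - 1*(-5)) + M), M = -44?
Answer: -965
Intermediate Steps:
V(u, N) = -12 - N (V(u, N) = (-5 - N) - 7 = -12 - N)
Q = 1406 (Q = -38*((2 - 1*(-5)) - 44) = -38*((2 + 5) - 44) = -38*(7 - 44) = -38*(-37) = 1406)
z(V(-14, 9)) - Q = (-12 - 1*9)² - 1*1406 = (-12 - 9)² - 1406 = (-21)² - 1406 = 441 - 1406 = -965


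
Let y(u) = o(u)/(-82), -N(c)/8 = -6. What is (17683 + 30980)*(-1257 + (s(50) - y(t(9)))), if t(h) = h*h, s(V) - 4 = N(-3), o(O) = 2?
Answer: -2404146852/41 ≈ -5.8638e+7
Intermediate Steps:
N(c) = 48 (N(c) = -8*(-6) = 48)
s(V) = 52 (s(V) = 4 + 48 = 52)
t(h) = h²
y(u) = -1/41 (y(u) = 2/(-82) = 2*(-1/82) = -1/41)
(17683 + 30980)*(-1257 + (s(50) - y(t(9)))) = (17683 + 30980)*(-1257 + (52 - 1*(-1/41))) = 48663*(-1257 + (52 + 1/41)) = 48663*(-1257 + 2133/41) = 48663*(-49404/41) = -2404146852/41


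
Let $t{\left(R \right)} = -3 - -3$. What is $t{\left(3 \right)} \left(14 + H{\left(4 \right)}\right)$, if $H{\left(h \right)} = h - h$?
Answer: $0$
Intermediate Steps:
$H{\left(h \right)} = 0$
$t{\left(R \right)} = 0$ ($t{\left(R \right)} = -3 + 3 = 0$)
$t{\left(3 \right)} \left(14 + H{\left(4 \right)}\right) = 0 \left(14 + 0\right) = 0 \cdot 14 = 0$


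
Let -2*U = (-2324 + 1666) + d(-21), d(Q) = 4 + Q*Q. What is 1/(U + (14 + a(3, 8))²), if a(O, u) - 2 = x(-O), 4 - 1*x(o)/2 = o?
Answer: 2/2013 ≈ 0.00099354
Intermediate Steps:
x(o) = 8 - 2*o
a(O, u) = 10 + 2*O (a(O, u) = 2 + (8 - (-2)*O) = 2 + (8 + 2*O) = 10 + 2*O)
d(Q) = 4 + Q²
U = 213/2 (U = -((-2324 + 1666) + (4 + (-21)²))/2 = -(-658 + (4 + 441))/2 = -(-658 + 445)/2 = -½*(-213) = 213/2 ≈ 106.50)
1/(U + (14 + a(3, 8))²) = 1/(213/2 + (14 + (10 + 2*3))²) = 1/(213/2 + (14 + (10 + 6))²) = 1/(213/2 + (14 + 16)²) = 1/(213/2 + 30²) = 1/(213/2 + 900) = 1/(2013/2) = 2/2013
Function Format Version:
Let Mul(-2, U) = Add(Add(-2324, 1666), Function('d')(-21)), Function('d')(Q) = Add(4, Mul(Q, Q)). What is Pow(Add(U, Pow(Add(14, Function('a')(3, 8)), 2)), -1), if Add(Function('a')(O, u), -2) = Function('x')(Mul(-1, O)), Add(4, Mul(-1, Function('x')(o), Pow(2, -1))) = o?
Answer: Rational(2, 2013) ≈ 0.00099354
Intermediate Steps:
Function('x')(o) = Add(8, Mul(-2, o))
Function('a')(O, u) = Add(10, Mul(2, O)) (Function('a')(O, u) = Add(2, Add(8, Mul(-2, Mul(-1, O)))) = Add(2, Add(8, Mul(2, O))) = Add(10, Mul(2, O)))
Function('d')(Q) = Add(4, Pow(Q, 2))
U = Rational(213, 2) (U = Mul(Rational(-1, 2), Add(Add(-2324, 1666), Add(4, Pow(-21, 2)))) = Mul(Rational(-1, 2), Add(-658, Add(4, 441))) = Mul(Rational(-1, 2), Add(-658, 445)) = Mul(Rational(-1, 2), -213) = Rational(213, 2) ≈ 106.50)
Pow(Add(U, Pow(Add(14, Function('a')(3, 8)), 2)), -1) = Pow(Add(Rational(213, 2), Pow(Add(14, Add(10, Mul(2, 3))), 2)), -1) = Pow(Add(Rational(213, 2), Pow(Add(14, Add(10, 6)), 2)), -1) = Pow(Add(Rational(213, 2), Pow(Add(14, 16), 2)), -1) = Pow(Add(Rational(213, 2), Pow(30, 2)), -1) = Pow(Add(Rational(213, 2), 900), -1) = Pow(Rational(2013, 2), -1) = Rational(2, 2013)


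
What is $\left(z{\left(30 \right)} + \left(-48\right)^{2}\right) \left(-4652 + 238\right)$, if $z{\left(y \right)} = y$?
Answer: $-10302276$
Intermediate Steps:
$\left(z{\left(30 \right)} + \left(-48\right)^{2}\right) \left(-4652 + 238\right) = \left(30 + \left(-48\right)^{2}\right) \left(-4652 + 238\right) = \left(30 + 2304\right) \left(-4414\right) = 2334 \left(-4414\right) = -10302276$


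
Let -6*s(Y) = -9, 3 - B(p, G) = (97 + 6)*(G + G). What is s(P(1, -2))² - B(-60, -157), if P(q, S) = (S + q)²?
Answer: -129371/4 ≈ -32343.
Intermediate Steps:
B(p, G) = 3 - 206*G (B(p, G) = 3 - (97 + 6)*(G + G) = 3 - 103*2*G = 3 - 206*G)
s(Y) = 3/2 (s(Y) = -⅙*(-9) = 3/2)
s(P(1, -2))² - B(-60, -157) = (3/2)² - (3 - 206*(-157)) = 9/4 - (3 + 32342) = 9/4 - 1*32345 = 9/4 - 32345 = -129371/4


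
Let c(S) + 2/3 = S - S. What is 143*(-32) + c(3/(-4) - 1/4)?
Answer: -13730/3 ≈ -4576.7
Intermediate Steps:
c(S) = -⅔ (c(S) = -⅔ + (S - S) = -⅔ + 0 = -⅔)
143*(-32) + c(3/(-4) - 1/4) = 143*(-32) - ⅔ = -4576 - ⅔ = -13730/3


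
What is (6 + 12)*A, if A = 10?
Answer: 180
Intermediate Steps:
(6 + 12)*A = (6 + 12)*10 = 18*10 = 180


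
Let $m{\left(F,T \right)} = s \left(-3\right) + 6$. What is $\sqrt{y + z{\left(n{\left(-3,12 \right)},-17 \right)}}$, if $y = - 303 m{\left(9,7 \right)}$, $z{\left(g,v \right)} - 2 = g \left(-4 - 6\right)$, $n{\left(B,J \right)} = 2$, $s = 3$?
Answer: $9 \sqrt{11} \approx 29.85$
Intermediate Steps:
$m{\left(F,T \right)} = -3$ ($m{\left(F,T \right)} = 3 \left(-3\right) + 6 = -9 + 6 = -3$)
$z{\left(g,v \right)} = 2 - 10 g$ ($z{\left(g,v \right)} = 2 + g \left(-4 - 6\right) = 2 + g \left(-10\right) = 2 - 10 g$)
$y = 909$ ($y = \left(-303\right) \left(-3\right) = 909$)
$\sqrt{y + z{\left(n{\left(-3,12 \right)},-17 \right)}} = \sqrt{909 + \left(2 - 20\right)} = \sqrt{909 - 18} = \sqrt{891} = 9 \sqrt{11}$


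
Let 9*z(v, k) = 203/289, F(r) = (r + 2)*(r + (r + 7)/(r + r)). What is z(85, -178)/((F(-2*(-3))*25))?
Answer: 203/3684750 ≈ 5.5092e-5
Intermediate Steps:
F(r) = (2 + r)*(r + (7 + r)/(2*r)) (F(r) = (2 + r)*(r + (7 + r)/((2*r))) = (2 + r)*(r + (7 + r)*(1/(2*r))) = (2 + r)*(r + (7 + r)/(2*r)))
z(v, k) = 203/2601 (z(v, k) = (203/289)/9 = (203*(1/289))/9 = (⅑)*(203/289) = 203/2601)
z(85, -178)/((F(-2*(-3))*25)) = 203/(2601*(((9/2 + (-2*(-3))² + 7/((-2*(-3))) + 5*(-2*(-3))/2)*25))) = 203/(2601*(((9/2 + 6² + 7/6 + (5/2)*6)*25))) = 203/(2601*(((9/2 + 36 + 7*(⅙) + 15)*25))) = 203/(2601*(((9/2 + 36 + 7/6 + 15)*25))) = 203/(2601*(((170/3)*25))) = 203/(2601*(4250/3)) = (203/2601)*(3/4250) = 203/3684750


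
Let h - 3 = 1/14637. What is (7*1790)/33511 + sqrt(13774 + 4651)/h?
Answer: 12530/33511 + 73185*sqrt(737)/43912 ≈ 45.619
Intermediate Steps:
h = 43912/14637 (h = 3 + 1/14637 = 43912/14637 ≈ 3.0001)
(7*1790)/33511 + sqrt(13774 + 4651)/h = (7*1790)/33511 + sqrt(13774 + 4651)/(43912/14637) = 12530*(1/33511) + sqrt(18425)*(14637/43912) = 12530/33511 + (5*sqrt(737))*(14637/43912) = 12530/33511 + 73185*sqrt(737)/43912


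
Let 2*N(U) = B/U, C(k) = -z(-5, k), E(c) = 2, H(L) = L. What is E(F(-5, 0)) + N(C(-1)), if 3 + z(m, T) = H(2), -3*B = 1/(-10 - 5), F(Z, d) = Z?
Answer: 181/90 ≈ 2.0111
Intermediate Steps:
B = 1/45 (B = -1/(3*(-10 - 5)) = -⅓/(-15) = -⅓*(-1/15) = 1/45 ≈ 0.022222)
z(m, T) = -1 (z(m, T) = -3 + 2 = -1)
C(k) = 1 (C(k) = -1*(-1) = 1)
N(U) = 1/(90*U) (N(U) = (1/(45*U))/2 = 1/(90*U))
E(F(-5, 0)) + N(C(-1)) = 2 + (1/90)/1 = 2 + (1/90)*1 = 2 + 1/90 = 181/90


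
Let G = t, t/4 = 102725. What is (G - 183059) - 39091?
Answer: 188750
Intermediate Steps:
t = 410900 (t = 4*102725 = 410900)
G = 410900
(G - 183059) - 39091 = (410900 - 183059) - 39091 = 227841 - 39091 = 188750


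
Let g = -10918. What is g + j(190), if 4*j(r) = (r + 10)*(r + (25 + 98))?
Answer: 4732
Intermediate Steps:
j(r) = (10 + r)*(123 + r)/4 (j(r) = ((r + 10)*(r + (25 + 98)))/4 = ((10 + r)*(r + 123))/4 = ((10 + r)*(123 + r))/4 = (10 + r)*(123 + r)/4)
g + j(190) = -10918 + (615/2 + (¼)*190² + (133/4)*190) = -10918 + (615/2 + (¼)*36100 + 12635/2) = -10918 + (615/2 + 9025 + 12635/2) = -10918 + 15650 = 4732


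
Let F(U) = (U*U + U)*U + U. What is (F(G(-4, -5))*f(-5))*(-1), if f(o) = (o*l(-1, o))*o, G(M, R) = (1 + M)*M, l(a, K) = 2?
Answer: -94200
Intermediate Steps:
G(M, R) = M*(1 + M)
f(o) = 2*o**2 (f(o) = (o*2)*o = (2*o)*o = 2*o**2)
F(U) = U + U*(U + U**2) (F(U) = (U**2 + U)*U + U = (U + U**2)*U + U = U*(U + U**2) + U = U + U*(U + U**2))
(F(G(-4, -5))*f(-5))*(-1) = (((-4*(1 - 4))*(1 - 4*(1 - 4) + (-4*(1 - 4))**2))*(2*(-5)**2))*(-1) = (((-4*(-3))*(1 - 4*(-3) + (-4*(-3))**2))*(2*25))*(-1) = ((12*(1 + 12 + 12**2))*50)*(-1) = ((12*(1 + 12 + 144))*50)*(-1) = ((12*157)*50)*(-1) = (1884*50)*(-1) = 94200*(-1) = -94200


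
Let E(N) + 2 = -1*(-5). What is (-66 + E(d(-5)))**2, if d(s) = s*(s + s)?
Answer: 3969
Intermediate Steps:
d(s) = 2*s**2 (d(s) = s*(2*s) = 2*s**2)
E(N) = 3 (E(N) = -2 - 1*(-5) = -2 + 5 = 3)
(-66 + E(d(-5)))**2 = (-66 + 3)**2 = (-63)**2 = 3969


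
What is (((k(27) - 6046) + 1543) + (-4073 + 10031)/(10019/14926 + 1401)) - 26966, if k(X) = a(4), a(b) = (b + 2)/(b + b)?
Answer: -2633076742753/83685380 ≈ -31464.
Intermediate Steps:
a(b) = (2 + b)/(2*b) (a(b) = (2 + b)/((2*b)) = (2 + b)*(1/(2*b)) = (2 + b)/(2*b))
k(X) = ¾ (k(X) = (½)*(2 + 4)/4 = (½)*(¼)*6 = ¾)
(((k(27) - 6046) + 1543) + (-4073 + 10031)/(10019/14926 + 1401)) - 26966 = (((¾ - 6046) + 1543) + (-4073 + 10031)/(10019/14926 + 1401)) - 26966 = ((-24181/4 + 1543) + 5958/(10019*(1/14926) + 1401)) - 26966 = (-18009/4 + 5958/(10019/14926 + 1401)) - 26966 = (-18009/4 + 5958/(20921345/14926)) - 26966 = (-18009/4 + 5958*(14926/20921345)) - 26966 = (-18009/4 + 88929108/20921345) - 26966 = -376416785673/83685380 - 26966 = -2633076742753/83685380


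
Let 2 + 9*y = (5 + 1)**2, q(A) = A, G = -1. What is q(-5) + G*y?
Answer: -79/9 ≈ -8.7778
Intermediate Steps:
y = 34/9 (y = -2/9 + (5 + 1)**2/9 = -2/9 + (1/9)*6**2 = -2/9 + (1/9)*36 = -2/9 + 4 = 34/9 ≈ 3.7778)
q(-5) + G*y = -5 - 1*34/9 = -5 - 34/9 = -79/9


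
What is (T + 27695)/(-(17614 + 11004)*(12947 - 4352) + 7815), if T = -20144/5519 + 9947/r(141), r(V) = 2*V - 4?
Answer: -42541237451/377377976748390 ≈ -0.00011273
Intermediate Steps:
r(V) = -4 + 2*V
T = 49297461/1534282 (T = -20144/5519 + 9947/(-4 + 2*141) = -20144*1/5519 + 9947/(-4 + 282) = -20144/5519 + 9947/278 = 49297461/1534282 ≈ 32.131)
(T + 27695)/(-(17614 + 11004)*(12947 - 4352) + 7815) = (49297461/1534282 + 27695)/(-(17614 + 11004)*(12947 - 4352) + 7815) = 42541237451/(1534282*(-28618*8595 + 7815)) = 42541237451/(1534282*(-1*245971710 + 7815)) = 42541237451/(1534282*(-245971710 + 7815)) = (42541237451/1534282)/(-245963895) = (42541237451/1534282)*(-1/245963895) = -42541237451/377377976748390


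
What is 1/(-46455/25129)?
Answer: -25129/46455 ≈ -0.54093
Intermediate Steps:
1/(-46455/25129) = -25129/46455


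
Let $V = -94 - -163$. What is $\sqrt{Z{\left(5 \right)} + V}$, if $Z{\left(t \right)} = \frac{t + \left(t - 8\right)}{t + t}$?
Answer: $\frac{\sqrt{1730}}{5} \approx 8.3186$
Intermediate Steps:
$V = 69$ ($V = -94 + 163 = 69$)
$Z{\left(t \right)} = \frac{-8 + 2 t}{2 t}$ ($Z{\left(t \right)} = \frac{t + \left(-8 + t\right)}{2 t} = \left(-8 + 2 t\right) \frac{1}{2 t} = \frac{-8 + 2 t}{2 t}$)
$\sqrt{Z{\left(5 \right)} + V} = \sqrt{\frac{-4 + 5}{5} + 69} = \sqrt{\frac{1}{5} \cdot 1 + 69} = \sqrt{\frac{1}{5} + 69} = \sqrt{\frac{346}{5}} = \frac{\sqrt{1730}}{5}$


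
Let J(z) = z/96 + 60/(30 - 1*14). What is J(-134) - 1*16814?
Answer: -806959/48 ≈ -16812.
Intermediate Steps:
J(z) = 15/4 + z/96 (J(z) = z*(1/96) + 60/(30 - 14) = z/96 + 60/16 = z/96 + 60*(1/16) = z/96 + 15/4 = 15/4 + z/96)
J(-134) - 1*16814 = (15/4 + (1/96)*(-134)) - 1*16814 = (15/4 - 67/48) - 16814 = 113/48 - 16814 = -806959/48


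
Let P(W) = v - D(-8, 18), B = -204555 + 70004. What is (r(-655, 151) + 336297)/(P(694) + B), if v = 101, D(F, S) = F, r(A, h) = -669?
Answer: -18646/7469 ≈ -2.4965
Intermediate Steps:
B = -134551
P(W) = 109 (P(W) = 101 - 1*(-8) = 101 + 8 = 109)
(r(-655, 151) + 336297)/(P(694) + B) = (-669 + 336297)/(109 - 134551) = 335628/(-134442) = 335628*(-1/134442) = -18646/7469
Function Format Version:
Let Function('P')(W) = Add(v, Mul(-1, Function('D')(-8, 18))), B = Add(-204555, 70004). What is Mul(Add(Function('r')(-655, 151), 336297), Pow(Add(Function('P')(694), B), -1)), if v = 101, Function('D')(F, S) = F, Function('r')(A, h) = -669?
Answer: Rational(-18646, 7469) ≈ -2.4965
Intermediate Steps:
B = -134551
Function('P')(W) = 109 (Function('P')(W) = Add(101, Mul(-1, -8)) = Add(101, 8) = 109)
Mul(Add(Function('r')(-655, 151), 336297), Pow(Add(Function('P')(694), B), -1)) = Mul(Add(-669, 336297), Pow(Add(109, -134551), -1)) = Mul(335628, Pow(-134442, -1)) = Mul(335628, Rational(-1, 134442)) = Rational(-18646, 7469)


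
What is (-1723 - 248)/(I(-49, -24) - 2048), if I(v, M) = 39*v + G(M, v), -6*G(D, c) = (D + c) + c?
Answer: 5913/11816 ≈ 0.50042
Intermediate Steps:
G(D, c) = -c/3 - D/6 (G(D, c) = -((D + c) + c)/6 = -(D + 2*c)/6 = -c/3 - D/6)
I(v, M) = -M/6 + 116*v/3 (I(v, M) = 39*v + (-v/3 - M/6) = -M/6 + 116*v/3)
(-1723 - 248)/(I(-49, -24) - 2048) = (-1723 - 248)/((-⅙*(-24) + (116/3)*(-49)) - 2048) = -1971/((4 - 5684/3) - 2048) = -1971/(-5672/3 - 2048) = -1971/(-11816/3) = -1971*(-3/11816) = 5913/11816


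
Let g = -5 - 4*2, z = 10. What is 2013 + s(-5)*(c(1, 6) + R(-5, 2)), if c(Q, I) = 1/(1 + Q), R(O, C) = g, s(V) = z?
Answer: 1888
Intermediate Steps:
s(V) = 10
g = -13 (g = -5 - 8 = -13)
R(O, C) = -13
2013 + s(-5)*(c(1, 6) + R(-5, 2)) = 2013 + 10*(1/(1 + 1) - 13) = 2013 + 10*(1/2 - 13) = 2013 + 10*(-25/2) = 2013 - 125 = 1888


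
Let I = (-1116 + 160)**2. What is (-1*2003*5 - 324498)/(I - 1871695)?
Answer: 334513/957759 ≈ 0.34927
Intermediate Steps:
I = 913936 (I = (-956)**2 = 913936)
(-1*2003*5 - 324498)/(I - 1871695) = (-1*2003*5 - 324498)/(913936 - 1871695) = (-2003*5 - 324498)/(-957759) = (-10015 - 324498)*(-1/957759) = -334513*(-1/957759) = 334513/957759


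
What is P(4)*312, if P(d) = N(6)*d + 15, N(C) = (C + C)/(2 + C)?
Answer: 6552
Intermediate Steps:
N(C) = 2*C/(2 + C) (N(C) = (2*C)/(2 + C) = 2*C/(2 + C))
P(d) = 15 + 3*d/2 (P(d) = (2*6/(2 + 6))*d + 15 = (2*6/8)*d + 15 = (2*6*(⅛))*d + 15 = 3*d/2 + 15 = 15 + 3*d/2)
P(4)*312 = (15 + (3/2)*4)*312 = (15 + 6)*312 = 21*312 = 6552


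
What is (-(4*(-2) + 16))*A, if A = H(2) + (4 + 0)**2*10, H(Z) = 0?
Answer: -1280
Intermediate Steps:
A = 160 (A = 0 + (4 + 0)**2*10 = 0 + 4**2*10 = 0 + 16*10 = 0 + 160 = 160)
(-(4*(-2) + 16))*A = -(4*(-2) + 16)*160 = -(-8 + 16)*160 = -1*8*160 = -8*160 = -1280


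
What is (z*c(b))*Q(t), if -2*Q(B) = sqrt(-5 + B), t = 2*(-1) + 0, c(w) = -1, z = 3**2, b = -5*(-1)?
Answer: 9*I*sqrt(7)/2 ≈ 11.906*I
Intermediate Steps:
b = 5
z = 9
t = -2 (t = -2 + 0 = -2)
Q(B) = -sqrt(-5 + B)/2
(z*c(b))*Q(t) = (9*(-1))*(-sqrt(-5 - 2)/2) = -(-9)*sqrt(-7)/2 = -(-9)*I*sqrt(7)/2 = 9*I*sqrt(7)/2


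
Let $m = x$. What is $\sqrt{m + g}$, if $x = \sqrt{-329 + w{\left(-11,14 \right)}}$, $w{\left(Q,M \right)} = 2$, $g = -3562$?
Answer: $\sqrt{-3562 + i \sqrt{327}} \approx 0.1515 + 59.683 i$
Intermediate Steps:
$x = i \sqrt{327}$ ($x = \sqrt{-329 + 2} = \sqrt{-327} = i \sqrt{327} \approx 18.083 i$)
$m = i \sqrt{327} \approx 18.083 i$
$\sqrt{m + g} = \sqrt{i \sqrt{327} - 3562} = \sqrt{-3562 + i \sqrt{327}}$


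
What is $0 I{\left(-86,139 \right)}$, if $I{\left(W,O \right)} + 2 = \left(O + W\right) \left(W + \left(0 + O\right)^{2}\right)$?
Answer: $0$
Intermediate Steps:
$I{\left(W,O \right)} = -2 + \left(O + W\right) \left(W + O^{2}\right)$ ($I{\left(W,O \right)} = -2 + \left(O + W\right) \left(W + \left(0 + O\right)^{2}\right) = -2 + \left(O + W\right) \left(W + O^{2}\right)$)
$0 I{\left(-86,139 \right)} = 0 \left(-2 + 139^{3} + \left(-86\right)^{2} + 139 \left(-86\right) - 86 \cdot 139^{2}\right) = 0 \left(-2 + 2685619 + 7396 - 11954 - 1661606\right) = 0 \cdot 1019453 = 0$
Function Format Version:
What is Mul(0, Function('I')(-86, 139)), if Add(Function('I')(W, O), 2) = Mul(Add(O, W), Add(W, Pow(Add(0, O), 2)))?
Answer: 0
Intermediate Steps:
Function('I')(W, O) = Add(-2, Mul(Add(O, W), Add(W, Pow(O, 2)))) (Function('I')(W, O) = Add(-2, Mul(Add(O, W), Add(W, Pow(Add(0, O), 2)))) = Add(-2, Mul(Add(O, W), Add(W, Pow(O, 2)))))
Mul(0, Function('I')(-86, 139)) = Mul(0, Add(-2, Pow(139, 3), Pow(-86, 2), Mul(139, -86), Mul(-86, Pow(139, 2)))) = Mul(0, Add(-2, 2685619, 7396, -11954, Mul(-86, 19321))) = Mul(0, Add(-2, 2685619, 7396, -11954, -1661606)) = Mul(0, 1019453) = 0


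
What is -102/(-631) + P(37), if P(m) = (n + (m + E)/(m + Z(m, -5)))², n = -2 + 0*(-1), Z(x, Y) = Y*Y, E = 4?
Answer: 4739047/2425564 ≈ 1.9538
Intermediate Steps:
Z(x, Y) = Y²
n = -2 (n = -2 + 0 = -2)
P(m) = (-2 + (4 + m)/(25 + m))² (P(m) = (-2 + (m + 4)/(m + (-5)²))² = (-2 + (4 + m)/(m + 25))² = (-2 + (4 + m)/(25 + m))²)
-102/(-631) + P(37) = -102/(-631) + (46 + 37)²/(25 + 37)² = -102*(-1/631) + 83²/62² = 102/631 + (1/3844)*6889 = 102/631 + 6889/3844 = 4739047/2425564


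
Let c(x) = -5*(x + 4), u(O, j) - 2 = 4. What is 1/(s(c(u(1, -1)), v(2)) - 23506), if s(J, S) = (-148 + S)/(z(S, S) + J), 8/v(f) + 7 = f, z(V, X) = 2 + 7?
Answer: -205/4817982 ≈ -4.2549e-5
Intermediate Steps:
u(O, j) = 6 (u(O, j) = 2 + 4 = 6)
z(V, X) = 9
v(f) = 8/(-7 + f)
c(x) = -20 - 5*x (c(x) = -5*(4 + x) = -20 - 5*x)
s(J, S) = (-148 + S)/(9 + J)
1/(s(c(u(1, -1)), v(2)) - 23506) = 1/((-148 + 8/(-7 + 2))/(9 + (-20 - 5*6)) - 23506) = 1/((-148 + 8/(-5))/(9 + (-20 - 30)) - 23506) = 1/((-148 + 8*(-⅕))/(9 - 50) - 23506) = 1/((-148 - 8/5)/(-41) - 23506) = 1/(-1/41*(-748/5) - 23506) = 1/(748/205 - 23506) = 1/(-4817982/205) = -205/4817982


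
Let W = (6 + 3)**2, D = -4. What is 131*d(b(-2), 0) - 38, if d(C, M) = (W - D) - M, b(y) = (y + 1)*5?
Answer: 11097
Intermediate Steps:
b(y) = 5 + 5*y (b(y) = (1 + y)*5 = 5 + 5*y)
W = 81 (W = 9**2 = 81)
d(C, M) = 85 - M (d(C, M) = (81 - 1*(-4)) - M = (81 + 4) - M = 85 - M)
131*d(b(-2), 0) - 38 = 131*(85 - 1*0) - 38 = 131*(85 + 0) - 38 = 131*85 - 38 = 11135 - 38 = 11097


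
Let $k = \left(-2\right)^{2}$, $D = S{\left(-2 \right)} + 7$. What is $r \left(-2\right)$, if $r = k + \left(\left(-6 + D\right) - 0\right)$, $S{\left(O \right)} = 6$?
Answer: $-22$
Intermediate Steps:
$D = 13$ ($D = 6 + 7 = 13$)
$k = 4$
$r = 11$ ($r = 4 + \left(\left(-6 + 13\right) - 0\right) = 4 + \left(7 + 0\right) = 4 + 7 = 11$)
$r \left(-2\right) = 11 \left(-2\right) = -22$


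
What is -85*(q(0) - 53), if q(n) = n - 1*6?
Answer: 5015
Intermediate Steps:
q(n) = -6 + n (q(n) = n - 6 = -6 + n)
-85*(q(0) - 53) = -85*((-6 + 0) - 53) = -85*(-6 - 53) = -85*(-59) = 5015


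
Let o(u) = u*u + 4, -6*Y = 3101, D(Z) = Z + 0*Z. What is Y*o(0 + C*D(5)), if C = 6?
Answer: -1401652/3 ≈ -4.6722e+5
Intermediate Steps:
D(Z) = Z (D(Z) = Z + 0 = Z)
Y = -3101/6 (Y = -1/6*3101 = -3101/6 ≈ -516.83)
o(u) = 4 + u**2 (o(u) = u**2 + 4 = 4 + u**2)
Y*o(0 + C*D(5)) = -3101*(4 + (0 + 6*5)**2)/6 = -3101*(4 + (0 + 30)**2)/6 = -3101*(4 + 30**2)/6 = -3101*(4 + 900)/6 = -3101/6*904 = -1401652/3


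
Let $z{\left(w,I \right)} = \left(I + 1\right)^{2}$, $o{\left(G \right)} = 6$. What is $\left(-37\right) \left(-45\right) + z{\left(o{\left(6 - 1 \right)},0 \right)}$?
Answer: $1666$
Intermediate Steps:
$z{\left(w,I \right)} = \left(1 + I\right)^{2}$
$\left(-37\right) \left(-45\right) + z{\left(o{\left(6 - 1 \right)},0 \right)} = \left(-37\right) \left(-45\right) + \left(1 + 0\right)^{2} = 1665 + 1^{2} = 1665 + 1 = 1666$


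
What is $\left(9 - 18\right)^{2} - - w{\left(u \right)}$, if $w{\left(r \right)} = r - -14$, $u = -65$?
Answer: $30$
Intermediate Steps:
$w{\left(r \right)} = 14 + r$ ($w{\left(r \right)} = r + 14 = 14 + r$)
$\left(9 - 18\right)^{2} - - w{\left(u \right)} = \left(9 - 18\right)^{2} - - (14 - 65) = \left(-9\right)^{2} - \left(-1\right) \left(-51\right) = 81 - 51 = 30$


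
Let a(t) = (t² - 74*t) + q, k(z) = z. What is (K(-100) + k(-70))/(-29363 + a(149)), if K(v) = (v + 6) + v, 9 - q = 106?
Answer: 88/6095 ≈ 0.014438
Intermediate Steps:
q = -97 (q = 9 - 1*106 = 9 - 106 = -97)
a(t) = -97 + t² - 74*t (a(t) = (t² - 74*t) - 97 = -97 + t² - 74*t)
K(v) = 6 + 2*v (K(v) = (6 + v) + v = 6 + 2*v)
(K(-100) + k(-70))/(-29363 + a(149)) = ((6 + 2*(-100)) - 70)/(-29363 + (-97 + 149² - 74*149)) = ((6 - 200) - 70)/(-29363 + (-97 + 22201 - 11026)) = (-194 - 70)/(-29363 + 11078) = -264/(-18285) = -264*(-1/18285) = 88/6095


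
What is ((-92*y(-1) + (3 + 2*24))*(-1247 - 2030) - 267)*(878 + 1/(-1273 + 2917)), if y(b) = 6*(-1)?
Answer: -475442291839/274 ≈ -1.7352e+9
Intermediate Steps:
y(b) = -6
((-92*y(-1) + (3 + 2*24))*(-1247 - 2030) - 267)*(878 + 1/(-1273 + 2917)) = ((-92*(-6) + (3 + 2*24))*(-1247 - 2030) - 267)*(878 + 1/(-1273 + 2917)) = ((552 + (3 + 48))*(-3277) - 267)*(878 + 1/1644) = ((552 + 51)*(-3277) - 267)*(878 + 1/1644) = (603*(-3277) - 267)*(1443433/1644) = (-1976031 - 267)*(1443433/1644) = -1976298*1443433/1644 = -475442291839/274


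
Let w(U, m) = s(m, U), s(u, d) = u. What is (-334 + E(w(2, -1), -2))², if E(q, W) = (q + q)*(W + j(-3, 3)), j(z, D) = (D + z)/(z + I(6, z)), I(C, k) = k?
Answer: 108900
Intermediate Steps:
w(U, m) = m
j(z, D) = (D + z)/(2*z) (j(z, D) = (D + z)/(z + z) = (D + z)/((2*z)) = (D + z)*(1/(2*z)) = (D + z)/(2*z))
E(q, W) = 2*W*q (E(q, W) = (q + q)*(W + (½)*(3 - 3)/(-3)) = (2*q)*(W + (½)*(-⅓)*0) = (2*q)*(W + 0) = (2*q)*W = 2*W*q)
(-334 + E(w(2, -1), -2))² = (-334 + 2*(-2)*(-1))² = (-334 + 4)² = (-330)² = 108900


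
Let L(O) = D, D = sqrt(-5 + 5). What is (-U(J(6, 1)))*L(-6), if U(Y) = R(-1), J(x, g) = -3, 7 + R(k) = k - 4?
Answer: 0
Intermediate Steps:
R(k) = -11 + k (R(k) = -7 + (k - 4) = -7 + (-4 + k) = -11 + k)
D = 0 (D = sqrt(0) = 0)
U(Y) = -12 (U(Y) = -11 - 1 = -12)
L(O) = 0
(-U(J(6, 1)))*L(-6) = -1*(-12)*0 = 12*0 = 0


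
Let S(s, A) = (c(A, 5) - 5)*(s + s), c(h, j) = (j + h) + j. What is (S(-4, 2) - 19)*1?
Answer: -75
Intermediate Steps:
c(h, j) = h + 2*j (c(h, j) = (h + j) + j = h + 2*j)
S(s, A) = 2*s*(5 + A) (S(s, A) = ((A + 2*5) - 5)*(s + s) = ((A + 10) - 5)*(2*s) = ((10 + A) - 5)*(2*s) = (5 + A)*(2*s) = 2*s*(5 + A))
(S(-4, 2) - 19)*1 = (2*(-4)*(5 + 2) - 19)*1 = (2*(-4)*7 - 19)*1 = (-56 - 19)*1 = -75*1 = -75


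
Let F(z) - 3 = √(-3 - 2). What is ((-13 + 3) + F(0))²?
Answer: (-7 + I*√5)² ≈ 44.0 - 31.305*I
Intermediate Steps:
F(z) = 3 + I*√5 (F(z) = 3 + √(-3 - 2) = 3 + √(-5) = 3 + I*√5)
((-13 + 3) + F(0))² = ((-13 + 3) + (3 + I*√5))² = (-10 + (3 + I*√5))² = (-7 + I*√5)²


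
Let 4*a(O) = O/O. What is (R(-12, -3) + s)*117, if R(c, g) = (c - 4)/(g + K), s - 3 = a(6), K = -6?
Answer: 2353/4 ≈ 588.25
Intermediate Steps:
a(O) = ¼ (a(O) = (O/O)/4 = (¼)*1 = ¼)
s = 13/4 (s = 3 + ¼ = 13/4 ≈ 3.2500)
R(c, g) = (-4 + c)/(-6 + g) (R(c, g) = (c - 4)/(g - 6) = (-4 + c)/(-6 + g))
(R(-12, -3) + s)*117 = ((-4 - 12)/(-6 - 3) + 13/4)*117 = (-16/(-9) + 13/4)*117 = (-⅑*(-16) + 13/4)*117 = (16/9 + 13/4)*117 = (181/36)*117 = 2353/4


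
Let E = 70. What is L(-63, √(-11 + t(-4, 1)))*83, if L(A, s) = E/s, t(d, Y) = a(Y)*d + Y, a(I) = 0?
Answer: -581*I*√10 ≈ -1837.3*I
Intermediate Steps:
t(d, Y) = Y (t(d, Y) = 0*d + Y = 0 + Y = Y)
L(A, s) = 70/s
L(-63, √(-11 + t(-4, 1)))*83 = (70/(√(-11 + 1)))*83 = (70/(√(-10)))*83 = (70/((I*√10)))*83 = (70*(-I*√10/10))*83 = -7*I*√10*83 = -581*I*√10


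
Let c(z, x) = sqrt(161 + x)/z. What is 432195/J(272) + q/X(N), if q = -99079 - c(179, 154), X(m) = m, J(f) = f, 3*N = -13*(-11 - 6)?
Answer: 862743/3536 - 9*sqrt(35)/39559 ≈ 243.99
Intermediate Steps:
N = 221/3 (N = (-13*(-11 - 6))/3 = (-13*(-17))/3 = (1/3)*221 = 221/3 ≈ 73.667)
c(z, x) = sqrt(161 + x)/z
q = -99079 - 3*sqrt(35)/179 (q = -99079 - sqrt(161 + 154)/179 = -99079 - sqrt(315)/179 = -99079 - 3*sqrt(35)/179 ≈ -99079.)
432195/J(272) + q/X(N) = 432195/272 + (-99079 - 3*sqrt(35)/179)/(221/3) = 432195*(1/272) + (-99079 - 3*sqrt(35)/179)*(3/221) = 432195/272 + (-297237/221 - 9*sqrt(35)/39559) = 862743/3536 - 9*sqrt(35)/39559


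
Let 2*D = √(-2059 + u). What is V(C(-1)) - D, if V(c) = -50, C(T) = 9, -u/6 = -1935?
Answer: -50 - √9551/2 ≈ -98.865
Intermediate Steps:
u = 11610 (u = -6*(-1935) = 11610)
D = √9551/2 (D = √(-2059 + 11610)/2 = √9551/2 ≈ 48.865)
V(C(-1)) - D = -50 - √9551/2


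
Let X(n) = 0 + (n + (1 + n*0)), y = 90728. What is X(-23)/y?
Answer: -1/4124 ≈ -0.00024248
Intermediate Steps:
X(n) = 1 + n (X(n) = 0 + (n + (1 + 0)) = 0 + (n + 1) = 0 + (1 + n) = 1 + n)
X(-23)/y = (1 - 23)/90728 = -22*1/90728 = -1/4124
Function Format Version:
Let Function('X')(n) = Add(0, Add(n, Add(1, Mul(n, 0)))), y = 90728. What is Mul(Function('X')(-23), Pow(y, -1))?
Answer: Rational(-1, 4124) ≈ -0.00024248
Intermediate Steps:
Function('X')(n) = Add(1, n) (Function('X')(n) = Add(0, Add(n, Add(1, 0))) = Add(0, Add(n, 1)) = Add(0, Add(1, n)) = Add(1, n))
Mul(Function('X')(-23), Pow(y, -1)) = Mul(Add(1, -23), Pow(90728, -1)) = Mul(-22, Rational(1, 90728)) = Rational(-1, 4124)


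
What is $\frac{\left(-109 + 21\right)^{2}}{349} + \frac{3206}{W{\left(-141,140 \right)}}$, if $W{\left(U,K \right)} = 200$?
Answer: $\frac{1333847}{34900} \approx 38.219$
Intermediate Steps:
$\frac{\left(-109 + 21\right)^{2}}{349} + \frac{3206}{W{\left(-141,140 \right)}} = \frac{\left(-109 + 21\right)^{2}}{349} + \frac{3206}{200} = \left(-88\right)^{2} \cdot \frac{1}{349} + 3206 \cdot \frac{1}{200} = 7744 \cdot \frac{1}{349} + \frac{1603}{100} = \frac{7744}{349} + \frac{1603}{100} = \frac{1333847}{34900}$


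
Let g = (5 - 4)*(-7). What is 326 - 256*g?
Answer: 2118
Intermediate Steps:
g = -7 (g = 1*(-7) = -7)
326 - 256*g = 326 - 256*(-7) = 326 + 1792 = 2118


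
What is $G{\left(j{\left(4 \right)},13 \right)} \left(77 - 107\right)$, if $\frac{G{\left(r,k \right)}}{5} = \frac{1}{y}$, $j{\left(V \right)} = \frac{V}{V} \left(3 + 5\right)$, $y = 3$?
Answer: $-50$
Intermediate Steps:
$j{\left(V \right)} = 8$ ($j{\left(V \right)} = 1 \cdot 8 = 8$)
$G{\left(r,k \right)} = \frac{5}{3}$
$G{\left(j{\left(4 \right)},13 \right)} \left(77 - 107\right) = \frac{5 \left(77 - 107\right)}{3} = \frac{5}{3} \left(-30\right) = -50$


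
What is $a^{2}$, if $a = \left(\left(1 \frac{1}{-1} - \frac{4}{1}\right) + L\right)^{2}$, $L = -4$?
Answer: $6561$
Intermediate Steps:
$a = 81$ ($a = \left(\left(1 \frac{1}{-1} - \frac{4}{1}\right) - 4\right)^{2} = \left(\left(1 \left(-1\right) - 4\right) - 4\right)^{2} = \left(\left(-1 - 4\right) - 4\right)^{2} = \left(-5 - 4\right)^{2} = \left(-9\right)^{2} = 81$)
$a^{2} = 81^{2} = 6561$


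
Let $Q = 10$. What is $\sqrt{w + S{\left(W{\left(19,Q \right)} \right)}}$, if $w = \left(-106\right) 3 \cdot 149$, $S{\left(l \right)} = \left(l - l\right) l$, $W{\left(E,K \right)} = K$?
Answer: $i \sqrt{47382} \approx 217.67 i$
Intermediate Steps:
$S{\left(l \right)} = 0$ ($S{\left(l \right)} = 0 l = 0$)
$w = -47382$ ($w = \left(-318\right) 149 = -47382$)
$\sqrt{w + S{\left(W{\left(19,Q \right)} \right)}} = \sqrt{-47382 + 0} = \sqrt{-47382} = i \sqrt{47382}$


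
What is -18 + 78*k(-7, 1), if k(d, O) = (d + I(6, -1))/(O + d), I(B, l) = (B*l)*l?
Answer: -5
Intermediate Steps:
I(B, l) = B*l**2
k(d, O) = (6 + d)/(O + d) (k(d, O) = (d + 6*(-1)**2)/(O + d) = (d + 6*1)/(O + d) = (d + 6)/(O + d) = (6 + d)/(O + d))
-18 + 78*k(-7, 1) = -18 + 78*((6 - 7)/(1 - 7)) = -18 + 78*(-1/(-6)) = -18 + 78*(-1/6*(-1)) = -18 + 78*(1/6) = -18 + 13 = -5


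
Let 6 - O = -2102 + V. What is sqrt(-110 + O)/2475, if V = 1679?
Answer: sqrt(319)/2475 ≈ 0.0072164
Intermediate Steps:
O = 429 (O = 6 - (-2102 + 1679) = 6 - 1*(-423) = 6 + 423 = 429)
sqrt(-110 + O)/2475 = sqrt(-110 + 429)/2475 = sqrt(319)*(1/2475) = sqrt(319)/2475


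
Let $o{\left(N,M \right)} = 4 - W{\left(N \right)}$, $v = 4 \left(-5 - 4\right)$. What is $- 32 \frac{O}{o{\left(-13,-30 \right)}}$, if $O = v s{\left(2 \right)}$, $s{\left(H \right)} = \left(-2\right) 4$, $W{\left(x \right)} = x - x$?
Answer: $-2304$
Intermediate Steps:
$v = -36$ ($v = 4 \left(-9\right) = -36$)
$W{\left(x \right)} = 0$
$s{\left(H \right)} = -8$
$O = 288$ ($O = \left(-36\right) \left(-8\right) = 288$)
$o{\left(N,M \right)} = 4$ ($o{\left(N,M \right)} = 4 - 0 = 4 + 0 = 4$)
$- 32 \frac{O}{o{\left(-13,-30 \right)}} = - 32 \cdot \frac{288}{4} = - 32 \cdot 288 \cdot \frac{1}{4} = \left(-32\right) 72 = -2304$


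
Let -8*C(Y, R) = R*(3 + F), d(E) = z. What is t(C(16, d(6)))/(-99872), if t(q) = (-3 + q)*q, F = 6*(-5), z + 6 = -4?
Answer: -19845/1597952 ≈ -0.012419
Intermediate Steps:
z = -10 (z = -6 - 4 = -10)
F = -30
d(E) = -10
C(Y, R) = 27*R/8 (C(Y, R) = -R*(3 - 30)/8 = -R*(-27)/8 = -(-27)*R/8 = 27*R/8)
t(q) = q*(-3 + q)
t(C(16, d(6)))/(-99872) = (((27/8)*(-10))*(-3 + (27/8)*(-10)))/(-99872) = -135*(-3 - 135/4)/4*(-1/99872) = -135/4*(-147/4)*(-1/99872) = (19845/16)*(-1/99872) = -19845/1597952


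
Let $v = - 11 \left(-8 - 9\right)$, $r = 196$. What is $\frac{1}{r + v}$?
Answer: $\frac{1}{383} \approx 0.002611$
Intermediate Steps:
$v = 187$ ($v = \left(-11\right) \left(-17\right) = 187$)
$\frac{1}{r + v} = \frac{1}{196 + 187} = \frac{1}{383}$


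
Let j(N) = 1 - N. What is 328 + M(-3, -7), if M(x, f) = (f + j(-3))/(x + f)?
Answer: 3283/10 ≈ 328.30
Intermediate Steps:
M(x, f) = (4 + f)/(f + x) (M(x, f) = (f + (1 - 1*(-3)))/(x + f) = (f + (1 + 3))/(f + x) = (f + 4)/(f + x) = (4 + f)/(f + x))
328 + M(-3, -7) = 328 + (4 - 7)/(-7 - 3) = 328 - 3/(-10) = 328 - ⅒*(-3) = 328 + 3/10 = 3283/10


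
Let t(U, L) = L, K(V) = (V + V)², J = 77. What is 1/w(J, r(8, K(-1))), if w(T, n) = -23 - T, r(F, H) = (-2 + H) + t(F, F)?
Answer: -1/100 ≈ -0.010000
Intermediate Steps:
K(V) = 4*V² (K(V) = (2*V)² = 4*V²)
r(F, H) = -2 + F + H (r(F, H) = (-2 + H) + F = -2 + F + H)
1/w(J, r(8, K(-1))) = 1/(-23 - 1*77) = 1/(-23 - 77) = 1/(-100) = -1/100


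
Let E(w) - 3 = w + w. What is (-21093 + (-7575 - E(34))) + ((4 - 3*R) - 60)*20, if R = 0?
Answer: -29859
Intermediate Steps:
E(w) = 3 + 2*w (E(w) = 3 + (w + w) = 3 + 2*w)
(-21093 + (-7575 - E(34))) + ((4 - 3*R) - 60)*20 = (-21093 + (-7575 - (3 + 2*34))) + ((4 - 3*0) - 60)*20 = (-21093 + (-7575 - (3 + 68))) + ((4 + 0) - 60)*20 = (-21093 + (-7575 - 1*71)) + (4 - 60)*20 = (-21093 + (-7575 - 71)) - 56*20 = (-21093 - 7646) - 1120 = -28739 - 1120 = -29859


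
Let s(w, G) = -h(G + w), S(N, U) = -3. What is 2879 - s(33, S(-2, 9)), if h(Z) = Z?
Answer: 2909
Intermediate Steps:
s(w, G) = -G - w (s(w, G) = -(G + w) = -G - w)
2879 - s(33, S(-2, 9)) = 2879 - (-1*(-3) - 1*33) = 2879 - (3 - 33) = 2879 - 1*(-30) = 2879 + 30 = 2909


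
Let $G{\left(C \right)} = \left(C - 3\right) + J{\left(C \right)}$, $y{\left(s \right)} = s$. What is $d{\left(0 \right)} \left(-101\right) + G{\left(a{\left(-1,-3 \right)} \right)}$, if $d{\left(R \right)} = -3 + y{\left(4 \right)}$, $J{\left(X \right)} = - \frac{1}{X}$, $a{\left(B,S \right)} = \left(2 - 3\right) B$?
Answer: $-104$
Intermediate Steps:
$a{\left(B,S \right)} = - B$
$d{\left(R \right)} = 1$ ($d{\left(R \right)} = -3 + 4 = 1$)
$G{\left(C \right)} = -3 + C - \frac{1}{C}$ ($G{\left(C \right)} = \left(C - 3\right) - \frac{1}{C} = \left(-3 + C\right) - \frac{1}{C} = -3 + C - \frac{1}{C}$)
$d{\left(0 \right)} \left(-101\right) + G{\left(a{\left(-1,-3 \right)} \right)} = 1 \left(-101\right) - \left(2 + \frac{1}{\left(-1\right) \left(-1\right)}\right) = -101 - 3 = -104$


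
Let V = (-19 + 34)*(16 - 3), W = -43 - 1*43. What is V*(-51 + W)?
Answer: -26715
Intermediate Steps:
W = -86 (W = -43 - 43 = -86)
V = 195 (V = 15*13 = 195)
V*(-51 + W) = 195*(-51 - 86) = 195*(-137) = -26715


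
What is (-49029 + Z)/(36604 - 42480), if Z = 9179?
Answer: 19925/2938 ≈ 6.7818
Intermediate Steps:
(-49029 + Z)/(36604 - 42480) = (-49029 + 9179)/(36604 - 42480) = -39850/(-5876) = -39850*(-1/5876) = 19925/2938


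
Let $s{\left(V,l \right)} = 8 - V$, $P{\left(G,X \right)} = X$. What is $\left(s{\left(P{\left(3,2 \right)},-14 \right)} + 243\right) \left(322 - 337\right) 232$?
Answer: $-866520$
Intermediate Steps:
$\left(s{\left(P{\left(3,2 \right)},-14 \right)} + 243\right) \left(322 - 337\right) 232 = \left(\left(8 - 2\right) + 243\right) \left(322 - 337\right) 232 = \left(\left(8 - 2\right) + 243\right) \left(-15\right) 232 = \left(6 + 243\right) \left(-15\right) 232 = 249 \left(-15\right) 232 = \left(-3735\right) 232 = -866520$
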